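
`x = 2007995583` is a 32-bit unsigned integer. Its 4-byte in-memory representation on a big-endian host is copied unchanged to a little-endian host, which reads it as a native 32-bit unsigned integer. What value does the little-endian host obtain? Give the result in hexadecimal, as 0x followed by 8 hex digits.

0xBF94AF77

2007995583 in 32-bit hexadecimal is 0x77AF94BF.
Stored big-endian, the bytes at ascending addresses are 77 AF 94 BF.
Read back as little-endian, the first byte is least significant, giving 0xBF94AF77.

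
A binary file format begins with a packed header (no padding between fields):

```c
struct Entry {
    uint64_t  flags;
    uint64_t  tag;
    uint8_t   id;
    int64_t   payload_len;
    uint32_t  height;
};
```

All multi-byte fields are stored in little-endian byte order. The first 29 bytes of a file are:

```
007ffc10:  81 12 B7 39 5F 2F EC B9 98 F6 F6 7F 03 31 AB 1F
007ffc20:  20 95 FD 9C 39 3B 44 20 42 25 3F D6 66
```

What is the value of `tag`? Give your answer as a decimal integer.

2281971527294842520

`tag` follows `flags` (8 bytes), so it starts at byte offset 8 and occupies 8 bytes.
Bytes at offsets 8..15: 98 F6 F6 7F 03 31 AB 1F.
In little-endian order the low byte comes first in memory.
Reassemble most-significant byte first: 1F AB 31 03 7F F6 F6 98 → 0x1FAB31037FF6F698.
0x1FAB31037FF6F698 = 2281971527294842520.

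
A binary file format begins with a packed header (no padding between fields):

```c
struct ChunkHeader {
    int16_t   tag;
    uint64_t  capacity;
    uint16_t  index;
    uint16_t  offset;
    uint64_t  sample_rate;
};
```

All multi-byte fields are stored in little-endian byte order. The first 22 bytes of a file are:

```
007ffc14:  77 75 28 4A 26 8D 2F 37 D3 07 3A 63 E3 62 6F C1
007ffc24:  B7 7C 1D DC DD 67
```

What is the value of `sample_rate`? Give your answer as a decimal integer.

7484380174964212079

`sample_rate` follows `tag` (2 B), `capacity` (8 B), `index` (2 B), `offset` (2 B), so it starts at offset 2 + 8 + 2 + 2 = 14 and occupies 8 bytes.
Bytes at offsets 14..21: 6F C1 B7 7C 1D DC DD 67.
Little-endian: lowest address holds the least-significant byte.
Reassemble most-significant byte first: 67 DD DC 1D 7C B7 C1 6F → 0x67DDDC1D7CB7C16F.
0x67DDDC1D7CB7C16F = 7484380174964212079.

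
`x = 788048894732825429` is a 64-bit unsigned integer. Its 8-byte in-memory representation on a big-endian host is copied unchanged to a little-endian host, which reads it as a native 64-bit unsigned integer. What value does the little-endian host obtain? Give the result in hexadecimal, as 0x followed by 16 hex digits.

788048894732825429 in 64-bit hexadecimal is 0x0AEFB64B64307355.
Stored big-endian, the bytes at ascending addresses are 0A EF B6 4B 64 30 73 55.
Read back as little-endian, the first byte is least significant, giving 0x557330644BB6EF0A.

0x557330644BB6EF0A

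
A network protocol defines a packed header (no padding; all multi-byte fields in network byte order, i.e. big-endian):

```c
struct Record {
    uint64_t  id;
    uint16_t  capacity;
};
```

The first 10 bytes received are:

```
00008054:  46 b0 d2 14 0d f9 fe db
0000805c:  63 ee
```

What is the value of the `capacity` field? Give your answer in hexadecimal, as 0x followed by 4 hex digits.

0x63EE

`capacity` follows `id` (8 bytes), so it starts at byte offset 8 and occupies 2 bytes.
Bytes at offsets 8..9: 63 EE.
Big-endian: lowest address holds the most-significant byte.
The bytes are already most-significant first: 0x63EE.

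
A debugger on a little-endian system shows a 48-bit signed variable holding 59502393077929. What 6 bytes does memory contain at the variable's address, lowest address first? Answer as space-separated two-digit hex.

59502393077929 in hexadecimal, padded to 48 bits, is 0x361DFB00B0A9.
Split into bytes (most-significant first): 36 1D FB 00 B0 A9.
Little-endian: lowest address holds the least-significant byte.
So at ascending addresses the bytes are A9 B0 00 FB 1D 36.

A9 B0 00 FB 1D 36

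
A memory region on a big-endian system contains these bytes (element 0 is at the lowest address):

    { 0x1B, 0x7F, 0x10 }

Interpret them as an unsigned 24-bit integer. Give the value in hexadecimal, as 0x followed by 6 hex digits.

In big-endian order the high byte comes first in memory.
The bytes are already most-significant first: 0x1B7F10.

0x1B7F10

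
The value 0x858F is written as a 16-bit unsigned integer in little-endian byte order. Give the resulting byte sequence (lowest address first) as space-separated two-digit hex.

8F 85

Split into bytes (most-significant first): 85 8F.
Little-endian: lowest address holds the least-significant byte.
So at ascending addresses the bytes are 8F 85.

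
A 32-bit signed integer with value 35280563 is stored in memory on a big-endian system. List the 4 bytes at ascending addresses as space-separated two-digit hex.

35280563 in hexadecimal, padded to 32 bits, is 0x021A56B3.
Split into bytes (most-significant first): 02 1A 56 B3.
Big-endian stores the most-significant byte at the lowest address.
So the memory order matches the most-significant-first order: 02 1A 56 B3.

02 1A 56 B3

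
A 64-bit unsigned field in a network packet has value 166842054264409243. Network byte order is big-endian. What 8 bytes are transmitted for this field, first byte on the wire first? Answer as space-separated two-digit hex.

02 50 BD F6 E2 06 CC 9B

166842054264409243 in hexadecimal, padded to 64 bits, is 0x0250BDF6E206CC9B.
Split into bytes (most-significant first): 02 50 BD F6 E2 06 CC 9B.
In big-endian order the high byte comes first in memory.
So the memory order matches the most-significant-first order: 02 50 BD F6 E2 06 CC 9B.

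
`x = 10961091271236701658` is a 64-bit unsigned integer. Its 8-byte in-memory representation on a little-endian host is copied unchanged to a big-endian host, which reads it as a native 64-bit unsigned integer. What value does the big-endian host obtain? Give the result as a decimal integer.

10961091271236701658 in 64-bit hexadecimal is 0x981D9E6FD4B2CDDA.
Stored little-endian, the bytes at ascending addresses are DA CD B2 D4 6F 9E 1D 98.
Read back as big-endian, the last byte is least significant, giving 0xDACDB2D46F9E1D98.
0xDACDB2D46F9E1D98 = 15766454495969418648.

15766454495969418648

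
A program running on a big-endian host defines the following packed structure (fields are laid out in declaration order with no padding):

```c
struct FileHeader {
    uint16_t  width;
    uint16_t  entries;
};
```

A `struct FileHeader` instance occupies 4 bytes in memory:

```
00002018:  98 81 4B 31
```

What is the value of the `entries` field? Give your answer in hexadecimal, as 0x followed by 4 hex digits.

0x4B31

`entries` follows `width` (2 bytes), so it starts at byte offset 2 and occupies 2 bytes.
Bytes at offsets 2..3: 4B 31.
In big-endian order the high byte comes first in memory.
The bytes are already most-significant first: 0x4B31.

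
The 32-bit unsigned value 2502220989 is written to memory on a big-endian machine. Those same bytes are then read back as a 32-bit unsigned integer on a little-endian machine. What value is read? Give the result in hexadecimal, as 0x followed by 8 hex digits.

2502220989 in 32-bit hexadecimal is 0x9524DCBD.
Stored big-endian, the bytes at ascending addresses are 95 24 DC BD.
Read back as little-endian, the first byte is least significant, giving 0xBDDC2495.

0xBDDC2495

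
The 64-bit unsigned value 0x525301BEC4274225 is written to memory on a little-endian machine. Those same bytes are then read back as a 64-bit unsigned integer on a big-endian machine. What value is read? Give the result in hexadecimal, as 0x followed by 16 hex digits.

0x254227C4BE015352

Stored little-endian, the bytes at ascending addresses are 25 42 27 C4 BE 01 53 52.
Read back as big-endian, the last byte is least significant, giving 0x254227C4BE015352.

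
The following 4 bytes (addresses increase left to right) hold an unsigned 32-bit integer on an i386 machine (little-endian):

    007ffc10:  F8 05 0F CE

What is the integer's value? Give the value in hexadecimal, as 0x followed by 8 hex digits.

0xCE0F05F8

Little-endian: lowest address holds the least-significant byte.
Reassemble most-significant byte first: CE 0F 05 F8 → 0xCE0F05F8.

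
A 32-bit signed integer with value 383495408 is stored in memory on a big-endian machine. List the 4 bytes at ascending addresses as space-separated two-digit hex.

383495408 in hexadecimal, padded to 32 bits, is 0x16DBACF0.
Split into bytes (most-significant first): 16 DB AC F0.
In big-endian order the high byte comes first in memory.
So the memory order matches the most-significant-first order: 16 DB AC F0.

16 DB AC F0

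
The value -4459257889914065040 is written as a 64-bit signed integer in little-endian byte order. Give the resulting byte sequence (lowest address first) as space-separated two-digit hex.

70 6F D0 45 93 88 1D C2

Two's complement of -4459257889914065040 in 64 bits: 4459257889914065040 = 0x3DE2776CBA2F9090; invert → 0xC21D889345D06F6F; add 1 → 0xC21D889345D06F70.
Split into bytes (most-significant first): C2 1D 88 93 45 D0 6F 70.
Little-endian: lowest address holds the least-significant byte.
So at ascending addresses the bytes are 70 6F D0 45 93 88 1D C2.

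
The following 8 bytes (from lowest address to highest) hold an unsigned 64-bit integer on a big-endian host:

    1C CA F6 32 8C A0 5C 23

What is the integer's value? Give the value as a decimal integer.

2074741275325652003

Big-endian stores the most-significant byte at the lowest address.
The bytes are already most-significant first: 0x1CCAF6328CA05C23.
0x1CCAF6328CA05C23 = 2074741275325652003.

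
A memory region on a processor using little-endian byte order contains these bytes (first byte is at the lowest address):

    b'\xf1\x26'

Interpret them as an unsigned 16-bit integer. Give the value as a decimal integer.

9969

Little-endian: lowest address holds the least-significant byte.
Reassemble most-significant byte first: 26 F1 → 0x26F1.
0x26F1 = 9969.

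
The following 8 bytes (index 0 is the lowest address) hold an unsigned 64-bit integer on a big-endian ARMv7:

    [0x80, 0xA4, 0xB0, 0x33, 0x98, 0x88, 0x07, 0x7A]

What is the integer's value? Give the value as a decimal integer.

9269727668684195706

Big-endian: lowest address holds the most-significant byte.
The bytes are already most-significant first: 0x80A4B0339888077A.
0x80A4B0339888077A = 9269727668684195706.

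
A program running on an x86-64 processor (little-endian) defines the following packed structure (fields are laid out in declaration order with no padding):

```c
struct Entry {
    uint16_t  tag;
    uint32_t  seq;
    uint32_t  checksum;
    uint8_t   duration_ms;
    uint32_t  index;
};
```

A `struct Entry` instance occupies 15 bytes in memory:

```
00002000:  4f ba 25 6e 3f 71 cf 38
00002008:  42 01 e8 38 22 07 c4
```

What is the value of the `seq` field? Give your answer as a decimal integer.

`seq` follows `tag` (2 bytes), so it starts at byte offset 2 and occupies 4 bytes.
Bytes at offsets 2..5: 25 6E 3F 71.
Little-endian stores the least-significant byte at the lowest address.
Reassemble most-significant byte first: 71 3F 6E 25 → 0x713F6E25.
0x713F6E25 = 1899982373.

1899982373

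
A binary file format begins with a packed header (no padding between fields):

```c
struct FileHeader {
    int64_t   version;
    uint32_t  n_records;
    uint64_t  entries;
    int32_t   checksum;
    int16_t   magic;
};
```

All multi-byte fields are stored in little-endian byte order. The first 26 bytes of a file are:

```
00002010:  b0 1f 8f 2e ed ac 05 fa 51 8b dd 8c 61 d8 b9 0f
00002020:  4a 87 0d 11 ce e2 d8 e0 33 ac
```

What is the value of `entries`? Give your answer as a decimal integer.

1228787025503180897

`entries` follows `version` (8 B), `n_records` (4 B), so it starts at offset 8 + 4 = 12 and occupies 8 bytes.
Bytes at offsets 12..19: 61 D8 B9 0F 4A 87 0D 11.
In little-endian order the low byte comes first in memory.
Reassemble most-significant byte first: 11 0D 87 4A 0F B9 D8 61 → 0x110D874A0FB9D861.
0x110D874A0FB9D861 = 1228787025503180897.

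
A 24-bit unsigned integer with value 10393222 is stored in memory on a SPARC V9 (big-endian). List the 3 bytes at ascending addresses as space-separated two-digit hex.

10393222 in hexadecimal, padded to 24 bits, is 0x9E9686.
Split into bytes (most-significant first): 9E 96 86.
In big-endian order the high byte comes first in memory.
So the memory order matches the most-significant-first order: 9E 96 86.

9E 96 86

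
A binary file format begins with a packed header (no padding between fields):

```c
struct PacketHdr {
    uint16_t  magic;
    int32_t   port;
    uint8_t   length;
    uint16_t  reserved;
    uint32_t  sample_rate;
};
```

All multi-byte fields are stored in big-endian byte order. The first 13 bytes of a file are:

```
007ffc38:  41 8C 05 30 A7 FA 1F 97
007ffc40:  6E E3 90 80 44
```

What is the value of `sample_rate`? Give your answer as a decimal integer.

3817898052

`sample_rate` follows `magic` (2 B), `port` (4 B), `length` (1 B), `reserved` (2 B), so it starts at offset 2 + 4 + 1 + 2 = 9 and occupies 4 bytes.
Bytes at offsets 9..12: E3 90 80 44.
Big-endian stores the most-significant byte at the lowest address.
The bytes are already most-significant first: 0xE3908044.
0xE3908044 = 3817898052.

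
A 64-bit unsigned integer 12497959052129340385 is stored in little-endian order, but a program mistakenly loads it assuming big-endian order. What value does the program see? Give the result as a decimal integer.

16216209328333091245

12497959052129340385 in 64-bit hexadecimal is 0xAD71AB8A778C0BE1.
Stored little-endian, the bytes at ascending addresses are E1 0B 8C 77 8A AB 71 AD.
Read back as big-endian, the last byte is least significant, giving 0xE10B8C778AAB71AD.
0xE10B8C778AAB71AD = 16216209328333091245.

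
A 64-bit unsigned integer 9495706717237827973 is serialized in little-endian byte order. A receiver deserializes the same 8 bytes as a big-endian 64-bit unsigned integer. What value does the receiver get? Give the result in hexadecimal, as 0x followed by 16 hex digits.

0x855940ECF286C783

9495706717237827973 in 64-bit hexadecimal is 0x83C786F2EC405985.
Stored little-endian, the bytes at ascending addresses are 85 59 40 EC F2 86 C7 83.
Read back as big-endian, the last byte is least significant, giving 0x855940ECF286C783.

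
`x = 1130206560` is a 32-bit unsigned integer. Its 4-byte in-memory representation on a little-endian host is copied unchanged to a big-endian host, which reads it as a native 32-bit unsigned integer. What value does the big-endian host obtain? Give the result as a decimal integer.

1130206560 in 32-bit hexadecimal is 0x435D9560.
Stored little-endian, the bytes at ascending addresses are 60 95 5D 43.
Read back as big-endian, the last byte is least significant, giving 0x60955D43.
0x60955D43 = 1620401475.

1620401475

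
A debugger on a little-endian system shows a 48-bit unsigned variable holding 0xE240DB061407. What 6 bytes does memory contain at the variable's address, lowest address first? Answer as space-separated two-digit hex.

07 14 06 DB 40 E2

Split into bytes (most-significant first): E2 40 DB 06 14 07.
In little-endian order the low byte comes first in memory.
So at ascending addresses the bytes are 07 14 06 DB 40 E2.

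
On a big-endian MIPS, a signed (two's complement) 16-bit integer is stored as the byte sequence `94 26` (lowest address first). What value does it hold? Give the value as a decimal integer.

In big-endian order the high byte comes first in memory.
The bytes are already most-significant first: 0x9426.
Top bit is set, so as a signed 16-bit value this is 0x9426 − 2^16 = -27610.

-27610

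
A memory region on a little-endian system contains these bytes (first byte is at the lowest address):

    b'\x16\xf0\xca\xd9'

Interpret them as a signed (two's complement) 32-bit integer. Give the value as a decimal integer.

-641011690

Little-endian: lowest address holds the least-significant byte.
Reassemble most-significant byte first: D9 CA F0 16 → 0xD9CAF016.
Top bit is set, so as a signed 32-bit value this is 0xD9CAF016 − 2^32 = -641011690.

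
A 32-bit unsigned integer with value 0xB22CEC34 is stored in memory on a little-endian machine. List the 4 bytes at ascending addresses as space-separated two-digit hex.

Split into bytes (most-significant first): B2 2C EC 34.
Little-endian: lowest address holds the least-significant byte.
So at ascending addresses the bytes are 34 EC 2C B2.

34 EC 2C B2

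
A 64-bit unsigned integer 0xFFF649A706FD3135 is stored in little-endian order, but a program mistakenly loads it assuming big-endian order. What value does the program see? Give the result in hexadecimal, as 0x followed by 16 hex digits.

Stored little-endian, the bytes at ascending addresses are 35 31 FD 06 A7 49 F6 FF.
Read back as big-endian, the last byte is least significant, giving 0x3531FD06A749F6FF.

0x3531FD06A749F6FF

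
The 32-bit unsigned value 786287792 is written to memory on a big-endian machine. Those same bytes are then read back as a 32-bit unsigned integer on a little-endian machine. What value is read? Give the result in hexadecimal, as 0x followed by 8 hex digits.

786287792 in 32-bit hexadecimal is 0x2EDDCCB0.
Stored big-endian, the bytes at ascending addresses are 2E DD CC B0.
Read back as little-endian, the first byte is least significant, giving 0xB0CCDD2E.

0xB0CCDD2E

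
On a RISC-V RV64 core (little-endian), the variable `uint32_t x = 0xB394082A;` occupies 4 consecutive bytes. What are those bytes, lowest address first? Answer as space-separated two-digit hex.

2A 08 94 B3

Split into bytes (most-significant first): B3 94 08 2A.
Little-endian: lowest address holds the least-significant byte.
So at ascending addresses the bytes are 2A 08 94 B3.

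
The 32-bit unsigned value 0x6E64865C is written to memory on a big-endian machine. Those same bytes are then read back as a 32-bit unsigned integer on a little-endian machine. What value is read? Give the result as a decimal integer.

Stored big-endian, the bytes at ascending addresses are 6E 64 86 5C.
Read back as little-endian, the first byte is least significant, giving 0x5C86646E.
0x5C86646E = 1552311406.

1552311406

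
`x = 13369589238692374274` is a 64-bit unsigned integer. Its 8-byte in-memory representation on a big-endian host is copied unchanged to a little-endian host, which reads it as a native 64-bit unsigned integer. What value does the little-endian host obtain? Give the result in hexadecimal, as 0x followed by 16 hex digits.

0x02E724D593528AB9

13369589238692374274 in 64-bit hexadecimal is 0xB98A5293D524E702.
Stored big-endian, the bytes at ascending addresses are B9 8A 52 93 D5 24 E7 02.
Read back as little-endian, the first byte is least significant, giving 0x02E724D593528AB9.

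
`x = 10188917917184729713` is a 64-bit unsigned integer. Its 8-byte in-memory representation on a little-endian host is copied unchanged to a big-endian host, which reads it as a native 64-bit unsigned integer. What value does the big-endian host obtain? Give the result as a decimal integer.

10188917917184729713 in 64-bit hexadecimal is 0x8D664EDCCB68A271.
Stored little-endian, the bytes at ascending addresses are 71 A2 68 CB DC 4E 66 8D.
Read back as big-endian, the last byte is least significant, giving 0x71A268CBDC4E668D.
0x71A268CBDC4E668D = 8188222297296758413.

8188222297296758413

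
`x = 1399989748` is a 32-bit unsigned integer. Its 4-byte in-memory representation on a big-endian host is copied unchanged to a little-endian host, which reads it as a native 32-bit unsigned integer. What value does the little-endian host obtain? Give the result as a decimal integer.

1399989748 in 32-bit hexadecimal is 0x537225F4.
Stored big-endian, the bytes at ascending addresses are 53 72 25 F4.
Read back as little-endian, the first byte is least significant, giving 0xF4257253.
0xF4257253 = 4096094803.

4096094803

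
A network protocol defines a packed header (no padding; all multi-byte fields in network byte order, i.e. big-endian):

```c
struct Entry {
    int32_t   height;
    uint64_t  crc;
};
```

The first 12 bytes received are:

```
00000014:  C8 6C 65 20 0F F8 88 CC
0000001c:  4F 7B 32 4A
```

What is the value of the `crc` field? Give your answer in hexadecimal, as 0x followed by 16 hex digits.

`crc` follows `height` (4 bytes), so it starts at byte offset 4 and occupies 8 bytes.
Bytes at offsets 4..11: 0F F8 88 CC 4F 7B 32 4A.
Big-endian stores the most-significant byte at the lowest address.
The bytes are already most-significant first: 0x0FF888CC4F7B324A.

0x0FF888CC4F7B324A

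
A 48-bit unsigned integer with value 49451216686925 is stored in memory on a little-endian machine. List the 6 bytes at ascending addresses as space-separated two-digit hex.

49451216686925 in hexadecimal, padded to 48 bits, is 0x2CF9C2344F4D.
Split into bytes (most-significant first): 2C F9 C2 34 4F 4D.
In little-endian order the low byte comes first in memory.
So at ascending addresses the bytes are 4D 4F 34 C2 F9 2C.

4D 4F 34 C2 F9 2C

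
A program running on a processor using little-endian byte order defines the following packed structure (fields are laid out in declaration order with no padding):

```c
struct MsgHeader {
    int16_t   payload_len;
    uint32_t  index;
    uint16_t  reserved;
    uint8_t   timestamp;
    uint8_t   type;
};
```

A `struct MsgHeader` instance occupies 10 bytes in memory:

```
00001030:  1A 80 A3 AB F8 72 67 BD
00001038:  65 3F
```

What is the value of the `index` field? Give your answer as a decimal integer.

1928899491

`index` follows `payload_len` (2 bytes), so it starts at byte offset 2 and occupies 4 bytes.
Bytes at offsets 2..5: A3 AB F8 72.
Little-endian stores the least-significant byte at the lowest address.
Reassemble most-significant byte first: 72 F8 AB A3 → 0x72F8ABA3.
0x72F8ABA3 = 1928899491.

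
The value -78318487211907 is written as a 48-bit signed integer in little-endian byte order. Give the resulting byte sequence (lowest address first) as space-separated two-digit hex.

7D F0 63 0E C5 B8

Two's complement of -78318487211907 in 48 bits: 78318487211907 = 0x473AF19C0F83; invert → 0xB8C50E63F07C; add 1 → 0xB8C50E63F07D.
Split into bytes (most-significant first): B8 C5 0E 63 F0 7D.
Little-endian stores the least-significant byte at the lowest address.
So at ascending addresses the bytes are 7D F0 63 0E C5 B8.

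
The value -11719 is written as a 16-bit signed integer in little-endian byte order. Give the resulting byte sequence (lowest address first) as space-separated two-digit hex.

Two's complement of -11719 in 16 bits: 11719 = 0x2DC7; invert → 0xD238; add 1 → 0xD239.
Split into bytes (most-significant first): D2 39.
In little-endian order the low byte comes first in memory.
So at ascending addresses the bytes are 39 D2.

39 D2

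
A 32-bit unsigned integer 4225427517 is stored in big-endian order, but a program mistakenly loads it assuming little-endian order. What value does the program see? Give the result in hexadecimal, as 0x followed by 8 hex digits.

4225427517 in 32-bit hexadecimal is 0xFBDAE83D.
Stored big-endian, the bytes at ascending addresses are FB DA E8 3D.
Read back as little-endian, the first byte is least significant, giving 0x3DE8DAFB.

0x3DE8DAFB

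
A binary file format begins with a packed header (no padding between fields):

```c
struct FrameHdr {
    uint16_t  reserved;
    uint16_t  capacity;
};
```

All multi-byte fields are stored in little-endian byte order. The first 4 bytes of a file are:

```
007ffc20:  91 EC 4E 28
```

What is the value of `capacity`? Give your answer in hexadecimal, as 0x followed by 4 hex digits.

0x284E

`capacity` follows `reserved` (2 bytes), so it starts at byte offset 2 and occupies 2 bytes.
Bytes at offsets 2..3: 4E 28.
Little-endian: lowest address holds the least-significant byte.
Reassemble most-significant byte first: 28 4E → 0x284E.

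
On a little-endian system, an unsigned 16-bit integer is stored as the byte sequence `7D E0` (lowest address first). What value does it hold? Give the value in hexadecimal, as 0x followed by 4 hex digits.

Little-endian: lowest address holds the least-significant byte.
Reassemble most-significant byte first: E0 7D → 0xE07D.

0xE07D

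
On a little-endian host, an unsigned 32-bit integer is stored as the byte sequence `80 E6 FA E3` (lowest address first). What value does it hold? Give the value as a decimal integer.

In little-endian order the low byte comes first in memory.
Reassemble most-significant byte first: E3 FA E6 80 → 0xE3FAE680.
0xE3FAE680 = 3824871040.

3824871040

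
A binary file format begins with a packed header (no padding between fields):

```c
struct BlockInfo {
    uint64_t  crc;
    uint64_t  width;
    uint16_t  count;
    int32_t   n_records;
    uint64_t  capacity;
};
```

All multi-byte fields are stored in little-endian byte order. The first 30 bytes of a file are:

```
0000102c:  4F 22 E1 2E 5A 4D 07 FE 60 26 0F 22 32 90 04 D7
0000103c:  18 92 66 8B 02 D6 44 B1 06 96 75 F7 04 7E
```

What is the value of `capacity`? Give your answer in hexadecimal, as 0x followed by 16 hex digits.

0x7E04F7759606B144

`capacity` follows `crc` (8 B), `width` (8 B), `count` (2 B), `n_records` (4 B), so it starts at offset 8 + 8 + 2 + 4 = 22 and occupies 8 bytes.
Bytes at offsets 22..29: 44 B1 06 96 75 F7 04 7E.
Little-endian stores the least-significant byte at the lowest address.
Reassemble most-significant byte first: 7E 04 F7 75 96 06 B1 44 → 0x7E04F7759606B144.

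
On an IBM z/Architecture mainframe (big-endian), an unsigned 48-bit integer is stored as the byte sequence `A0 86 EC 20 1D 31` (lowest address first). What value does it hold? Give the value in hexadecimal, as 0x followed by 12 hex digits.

0xA086EC201D31

Big-endian: lowest address holds the most-significant byte.
The bytes are already most-significant first: 0xA086EC201D31.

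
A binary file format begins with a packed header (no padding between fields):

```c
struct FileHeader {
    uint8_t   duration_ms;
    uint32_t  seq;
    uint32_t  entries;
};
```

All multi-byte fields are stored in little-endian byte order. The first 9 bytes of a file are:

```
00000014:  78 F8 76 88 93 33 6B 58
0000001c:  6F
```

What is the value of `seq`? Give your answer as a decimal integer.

`seq` follows `duration_ms` (1 byte), so it starts at byte offset 1 and occupies 4 bytes.
Bytes at offsets 1..4: F8 76 88 93.
Little-endian stores the least-significant byte at the lowest address.
Reassemble most-significant byte first: 93 88 76 F8 → 0x938876F8.
0x938876F8 = 2475194104.

2475194104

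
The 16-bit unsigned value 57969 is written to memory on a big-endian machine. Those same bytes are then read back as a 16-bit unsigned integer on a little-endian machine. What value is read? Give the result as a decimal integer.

29154

57969 in 16-bit hexadecimal is 0xE271.
Stored big-endian, the bytes at ascending addresses are E2 71.
Read back as little-endian, the first byte is least significant, giving 0x71E2.
0x71E2 = 29154.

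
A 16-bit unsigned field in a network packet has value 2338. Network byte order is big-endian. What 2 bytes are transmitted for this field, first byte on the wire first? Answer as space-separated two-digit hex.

2338 in hexadecimal, padded to 16 bits, is 0x0922.
Split into bytes (most-significant first): 09 22.
Big-endian: lowest address holds the most-significant byte.
So the memory order matches the most-significant-first order: 09 22.

09 22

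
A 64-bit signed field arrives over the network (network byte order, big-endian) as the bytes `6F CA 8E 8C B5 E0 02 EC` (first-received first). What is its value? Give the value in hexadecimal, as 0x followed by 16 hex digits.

0x6FCA8E8CB5E002EC

In big-endian order the high byte comes first in memory.
The bytes are already most-significant first: 0x6FCA8E8CB5E002EC.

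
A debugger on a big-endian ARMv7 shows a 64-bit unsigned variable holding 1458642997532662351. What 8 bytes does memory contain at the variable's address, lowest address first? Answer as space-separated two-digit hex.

14 3E 24 13 FA 0B 9A 4F

1458642997532662351 in hexadecimal, padded to 64 bits, is 0x143E2413FA0B9A4F.
Split into bytes (most-significant first): 14 3E 24 13 FA 0B 9A 4F.
In big-endian order the high byte comes first in memory.
So the memory order matches the most-significant-first order: 14 3E 24 13 FA 0B 9A 4F.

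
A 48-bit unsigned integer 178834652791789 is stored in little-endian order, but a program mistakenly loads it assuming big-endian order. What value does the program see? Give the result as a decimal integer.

178834652791789 in 48-bit hexadecimal is 0xA2A62FF403ED.
Stored little-endian, the bytes at ascending addresses are ED 03 F4 2F A6 A2.
Read back as big-endian, the last byte is least significant, giving 0xED03F42FA6A2.
0xED03F42FA6A2 = 260601237448354.

260601237448354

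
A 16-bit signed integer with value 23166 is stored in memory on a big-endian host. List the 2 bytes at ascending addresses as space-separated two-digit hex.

5A 7E

23166 in hexadecimal, padded to 16 bits, is 0x5A7E.
Split into bytes (most-significant first): 5A 7E.
Big-endian stores the most-significant byte at the lowest address.
So the memory order matches the most-significant-first order: 5A 7E.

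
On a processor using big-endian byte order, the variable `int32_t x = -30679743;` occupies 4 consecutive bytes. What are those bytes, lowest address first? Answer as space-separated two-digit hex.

Two's complement of -30679743 in 32 bits: 30679743 = 0x01D422BF; invert → 0xFE2BDD40; add 1 → 0xFE2BDD41.
Split into bytes (most-significant first): FE 2B DD 41.
Big-endian: lowest address holds the most-significant byte.
So the memory order matches the most-significant-first order: FE 2B DD 41.

FE 2B DD 41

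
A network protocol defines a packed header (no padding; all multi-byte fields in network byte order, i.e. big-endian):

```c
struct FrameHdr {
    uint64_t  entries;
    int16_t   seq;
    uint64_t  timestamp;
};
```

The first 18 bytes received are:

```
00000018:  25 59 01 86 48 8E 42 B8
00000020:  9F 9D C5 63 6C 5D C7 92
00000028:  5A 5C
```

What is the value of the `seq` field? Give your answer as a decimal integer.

-24675

`seq` follows `entries` (8 bytes), so it starts at byte offset 8 and occupies 2 bytes.
Bytes at offsets 8..9: 9F 9D.
Big-endian: lowest address holds the most-significant byte.
The bytes are already most-significant first: 0x9F9D.
Top bit is set, so as a signed 16-bit value this is 0x9F9D − 2^16 = -24675.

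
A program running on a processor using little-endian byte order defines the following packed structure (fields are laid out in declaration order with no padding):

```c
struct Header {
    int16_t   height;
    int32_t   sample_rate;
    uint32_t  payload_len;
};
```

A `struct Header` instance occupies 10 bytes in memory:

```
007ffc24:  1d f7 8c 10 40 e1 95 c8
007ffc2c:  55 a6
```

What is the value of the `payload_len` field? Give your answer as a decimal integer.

2790639765

`payload_len` follows `height` (2 B), `sample_rate` (4 B), so it starts at offset 2 + 4 = 6 and occupies 4 bytes.
Bytes at offsets 6..9: 95 C8 55 A6.
In little-endian order the low byte comes first in memory.
Reassemble most-significant byte first: A6 55 C8 95 → 0xA655C895.
0xA655C895 = 2790639765.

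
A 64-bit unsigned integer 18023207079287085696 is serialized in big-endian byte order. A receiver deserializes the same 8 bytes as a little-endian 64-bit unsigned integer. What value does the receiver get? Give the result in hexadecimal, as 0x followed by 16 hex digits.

18023207079287085696 in 64-bit hexadecimal is 0xFA1F4B58FA365A80.
Stored big-endian, the bytes at ascending addresses are FA 1F 4B 58 FA 36 5A 80.
Read back as little-endian, the first byte is least significant, giving 0x805A36FA584B1FFA.

0x805A36FA584B1FFA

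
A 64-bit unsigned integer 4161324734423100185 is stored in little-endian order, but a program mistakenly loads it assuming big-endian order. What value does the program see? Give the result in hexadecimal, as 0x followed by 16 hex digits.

4161324734423100185 in 64-bit hexadecimal is 0x39BFFECC5E55EB19.
Stored little-endian, the bytes at ascending addresses are 19 EB 55 5E CC FE BF 39.
Read back as big-endian, the last byte is least significant, giving 0x19EB555ECCFEBF39.

0x19EB555ECCFEBF39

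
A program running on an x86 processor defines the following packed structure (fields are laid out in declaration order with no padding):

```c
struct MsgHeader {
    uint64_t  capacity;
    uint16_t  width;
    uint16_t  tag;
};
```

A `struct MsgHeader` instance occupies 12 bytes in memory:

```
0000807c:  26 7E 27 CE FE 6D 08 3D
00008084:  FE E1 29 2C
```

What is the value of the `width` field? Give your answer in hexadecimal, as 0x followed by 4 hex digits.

`width` follows `capacity` (8 bytes), so it starts at byte offset 8 and occupies 2 bytes.
Bytes at offsets 8..9: FE E1.
In little-endian order the low byte comes first in memory.
Reassemble most-significant byte first: E1 FE → 0xE1FE.

0xE1FE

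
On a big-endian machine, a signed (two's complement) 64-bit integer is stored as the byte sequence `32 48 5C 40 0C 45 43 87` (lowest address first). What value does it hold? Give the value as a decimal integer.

3623247330373092231

In big-endian order the high byte comes first in memory.
The bytes are already most-significant first: 0x32485C400C454387.
0x32485C400C454387 = 3623247330373092231.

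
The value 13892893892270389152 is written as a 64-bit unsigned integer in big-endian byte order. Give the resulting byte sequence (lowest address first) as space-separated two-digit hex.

13892893892270389152 in hexadecimal, padded to 64 bits, is 0xC0CD796326F877A0.
Split into bytes (most-significant first): C0 CD 79 63 26 F8 77 A0.
In big-endian order the high byte comes first in memory.
So the memory order matches the most-significant-first order: C0 CD 79 63 26 F8 77 A0.

C0 CD 79 63 26 F8 77 A0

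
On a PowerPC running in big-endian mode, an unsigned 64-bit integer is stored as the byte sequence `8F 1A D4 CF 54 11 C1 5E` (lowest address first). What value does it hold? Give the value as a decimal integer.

In big-endian order the high byte comes first in memory.
The bytes are already most-significant first: 0x8F1AD4CF5411C15E.
0x8F1AD4CF5411C15E = 10311788283751940446.

10311788283751940446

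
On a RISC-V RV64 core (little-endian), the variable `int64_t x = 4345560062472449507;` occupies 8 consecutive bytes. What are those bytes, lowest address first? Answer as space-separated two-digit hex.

E3 6D CB 61 DA 87 4E 3C

4345560062472449507 in hexadecimal, padded to 64 bits, is 0x3C4E87DA61CB6DE3.
Split into bytes (most-significant first): 3C 4E 87 DA 61 CB 6D E3.
In little-endian order the low byte comes first in memory.
So at ascending addresses the bytes are E3 6D CB 61 DA 87 4E 3C.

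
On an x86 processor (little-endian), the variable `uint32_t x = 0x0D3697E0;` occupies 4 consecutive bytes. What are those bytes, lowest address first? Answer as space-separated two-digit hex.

E0 97 36 0D

Split into bytes (most-significant first): 0D 36 97 E0.
Little-endian: lowest address holds the least-significant byte.
So at ascending addresses the bytes are E0 97 36 0D.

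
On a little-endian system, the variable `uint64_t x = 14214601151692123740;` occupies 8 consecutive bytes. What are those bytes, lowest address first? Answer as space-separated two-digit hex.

5C AE 77 6E 6F 68 44 C5

14214601151692123740 in hexadecimal, padded to 64 bits, is 0xC544686F6E77AE5C.
Split into bytes (most-significant first): C5 44 68 6F 6E 77 AE 5C.
In little-endian order the low byte comes first in memory.
So at ascending addresses the bytes are 5C AE 77 6E 6F 68 44 C5.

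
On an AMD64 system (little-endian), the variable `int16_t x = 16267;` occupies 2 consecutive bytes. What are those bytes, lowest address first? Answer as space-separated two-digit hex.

16267 in hexadecimal, padded to 16 bits, is 0x3F8B.
Split into bytes (most-significant first): 3F 8B.
Little-endian: lowest address holds the least-significant byte.
So at ascending addresses the bytes are 8B 3F.

8B 3F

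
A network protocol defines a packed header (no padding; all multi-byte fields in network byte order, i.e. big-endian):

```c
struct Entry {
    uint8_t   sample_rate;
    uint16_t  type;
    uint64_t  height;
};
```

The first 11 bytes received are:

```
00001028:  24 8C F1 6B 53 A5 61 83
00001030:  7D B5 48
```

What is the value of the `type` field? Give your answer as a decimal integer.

`type` follows `sample_rate` (1 byte), so it starts at byte offset 1 and occupies 2 bytes.
Bytes at offsets 1..2: 8C F1.
Big-endian stores the most-significant byte at the lowest address.
The bytes are already most-significant first: 0x8CF1.
0x8CF1 = 36081.

36081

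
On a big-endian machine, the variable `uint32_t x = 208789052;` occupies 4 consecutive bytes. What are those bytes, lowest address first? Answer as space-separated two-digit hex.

208789052 in hexadecimal, padded to 32 bits, is 0x0C71DE3C.
Split into bytes (most-significant first): 0C 71 DE 3C.
Big-endian stores the most-significant byte at the lowest address.
So the memory order matches the most-significant-first order: 0C 71 DE 3C.

0C 71 DE 3C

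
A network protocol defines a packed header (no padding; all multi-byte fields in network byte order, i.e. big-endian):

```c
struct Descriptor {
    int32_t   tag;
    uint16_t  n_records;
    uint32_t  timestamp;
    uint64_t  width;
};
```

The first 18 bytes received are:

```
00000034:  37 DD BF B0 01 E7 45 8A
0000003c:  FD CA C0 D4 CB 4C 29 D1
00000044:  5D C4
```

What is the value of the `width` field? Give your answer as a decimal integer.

13894954278324362692

`width` follows `tag` (4 B), `n_records` (2 B), `timestamp` (4 B), so it starts at offset 4 + 2 + 4 = 10 and occupies 8 bytes.
Bytes at offsets 10..17: C0 D4 CB 4C 29 D1 5D C4.
In big-endian order the high byte comes first in memory.
The bytes are already most-significant first: 0xC0D4CB4C29D15DC4.
0xC0D4CB4C29D15DC4 = 13894954278324362692.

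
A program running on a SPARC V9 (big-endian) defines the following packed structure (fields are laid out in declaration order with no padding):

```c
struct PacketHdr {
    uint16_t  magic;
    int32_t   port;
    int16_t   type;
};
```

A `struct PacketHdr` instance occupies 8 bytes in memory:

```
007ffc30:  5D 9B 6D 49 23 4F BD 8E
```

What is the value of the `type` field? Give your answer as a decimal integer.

-17010

`type` follows `magic` (2 B), `port` (4 B), so it starts at offset 2 + 4 = 6 and occupies 2 bytes.
Bytes at offsets 6..7: BD 8E.
In big-endian order the high byte comes first in memory.
The bytes are already most-significant first: 0xBD8E.
Top bit is set, so as a signed 16-bit value this is 0xBD8E − 2^16 = -17010.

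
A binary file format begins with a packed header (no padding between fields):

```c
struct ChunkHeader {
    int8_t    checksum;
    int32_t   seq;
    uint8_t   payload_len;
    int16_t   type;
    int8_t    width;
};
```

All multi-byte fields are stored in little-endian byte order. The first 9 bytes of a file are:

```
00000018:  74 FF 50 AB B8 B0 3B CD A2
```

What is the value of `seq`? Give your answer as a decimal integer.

`seq` follows `checksum` (1 byte), so it starts at byte offset 1 and occupies 4 bytes.
Bytes at offsets 1..4: FF 50 AB B8.
Little-endian stores the least-significant byte at the lowest address.
Reassemble most-significant byte first: B8 AB 50 FF → 0xB8AB50FF.
Top bit is set, so as a signed 32-bit value this is 0xB8AB50FF − 2^32 = -1196732161.

-1196732161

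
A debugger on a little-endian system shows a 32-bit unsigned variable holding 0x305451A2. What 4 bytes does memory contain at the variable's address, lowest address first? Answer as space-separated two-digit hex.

Split into bytes (most-significant first): 30 54 51 A2.
Little-endian: lowest address holds the least-significant byte.
So at ascending addresses the bytes are A2 51 54 30.

A2 51 54 30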